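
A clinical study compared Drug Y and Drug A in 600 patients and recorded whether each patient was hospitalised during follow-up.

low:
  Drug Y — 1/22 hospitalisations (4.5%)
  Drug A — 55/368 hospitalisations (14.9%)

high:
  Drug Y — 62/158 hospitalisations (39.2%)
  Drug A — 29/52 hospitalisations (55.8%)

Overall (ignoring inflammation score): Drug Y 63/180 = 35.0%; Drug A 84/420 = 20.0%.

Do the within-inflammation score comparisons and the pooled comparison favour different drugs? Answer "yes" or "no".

Within each inflammation score level (low 4.5% vs 14.9%; high 39.2% vs 55.8%), Drug Y has the lower rate every time. Pooled: 35.0% vs 20.0% — Drug A has the lower rate overall. The two comparisons disagree.

yes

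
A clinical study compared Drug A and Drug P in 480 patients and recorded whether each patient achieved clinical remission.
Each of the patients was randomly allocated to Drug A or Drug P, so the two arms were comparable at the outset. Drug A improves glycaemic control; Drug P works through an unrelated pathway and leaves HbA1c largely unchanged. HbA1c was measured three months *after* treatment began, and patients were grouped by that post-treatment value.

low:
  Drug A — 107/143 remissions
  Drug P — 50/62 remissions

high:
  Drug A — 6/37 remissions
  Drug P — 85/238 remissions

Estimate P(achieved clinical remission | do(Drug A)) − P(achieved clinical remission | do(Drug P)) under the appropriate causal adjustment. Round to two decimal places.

+0.18

The HbA1c-specific comparison favours Drug P throughout, but the pooled figures favour Drug A. The question is whether to condition on HbA1c.
HbA1c is downstream of the drug. One should not condition on a consequence of treatment, so the overall rates are the right comparison.
The causal difference is the pooled difference: 0.628 − 0.450 = +0.178.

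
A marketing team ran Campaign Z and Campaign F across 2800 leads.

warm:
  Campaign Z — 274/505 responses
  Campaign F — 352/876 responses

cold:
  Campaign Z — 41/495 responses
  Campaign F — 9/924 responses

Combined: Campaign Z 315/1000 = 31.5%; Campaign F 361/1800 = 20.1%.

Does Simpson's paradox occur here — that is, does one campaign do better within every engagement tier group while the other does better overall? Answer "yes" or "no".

Within each engagement tier level (warm 54.3% vs 40.2%; cold 8.3% vs 1.0%), Campaign Z has the higher rate every time. Pooled: 31.5% vs 20.1% — Campaign Z has the higher rate overall. They agree.

no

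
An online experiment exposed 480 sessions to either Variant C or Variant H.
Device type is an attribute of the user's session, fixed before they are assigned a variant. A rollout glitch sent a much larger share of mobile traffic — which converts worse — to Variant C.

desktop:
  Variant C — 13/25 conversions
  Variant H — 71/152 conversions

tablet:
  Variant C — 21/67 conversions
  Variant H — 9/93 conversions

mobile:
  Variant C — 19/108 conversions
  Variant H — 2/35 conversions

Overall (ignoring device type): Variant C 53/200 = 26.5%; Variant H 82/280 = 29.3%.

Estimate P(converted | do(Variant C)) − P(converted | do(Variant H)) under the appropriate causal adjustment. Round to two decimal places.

+0.13

Device type satisfies the back-door criterion: it is not a descendant of the variant, and it blocks the spurious path from variant to outcome. Adjusting for it (i.e., using the within-device type rates) gives the causal effect.
Adjusting over the population distribution of device type: 0.369·(0.520−0.467) + 0.333·(0.313−0.097) + 0.298·(0.176−0.057) = +0.127.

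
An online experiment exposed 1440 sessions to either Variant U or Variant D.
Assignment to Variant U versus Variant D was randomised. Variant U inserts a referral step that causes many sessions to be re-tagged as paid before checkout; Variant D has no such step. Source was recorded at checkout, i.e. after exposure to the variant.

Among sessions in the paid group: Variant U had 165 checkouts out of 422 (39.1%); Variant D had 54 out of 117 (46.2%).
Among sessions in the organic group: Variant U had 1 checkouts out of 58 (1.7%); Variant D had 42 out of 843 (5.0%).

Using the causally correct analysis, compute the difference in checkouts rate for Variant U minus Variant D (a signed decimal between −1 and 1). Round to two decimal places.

Traffic source here is a post-treatment variable shaped by the variant; conditioning on it would introduce bias rather than remove it. The overall comparison is the causal one.
The causal difference is the pooled difference: 0.346 − 0.100 = +0.246.

+0.25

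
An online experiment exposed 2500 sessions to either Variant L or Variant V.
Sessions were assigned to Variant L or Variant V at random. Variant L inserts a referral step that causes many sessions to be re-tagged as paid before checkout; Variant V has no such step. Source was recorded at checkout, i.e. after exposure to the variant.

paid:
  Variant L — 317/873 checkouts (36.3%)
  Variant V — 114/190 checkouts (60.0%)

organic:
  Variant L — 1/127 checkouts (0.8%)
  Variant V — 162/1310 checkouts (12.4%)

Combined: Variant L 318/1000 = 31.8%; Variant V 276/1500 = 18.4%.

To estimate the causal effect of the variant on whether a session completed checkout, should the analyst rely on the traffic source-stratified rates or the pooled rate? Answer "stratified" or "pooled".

pooled

The stratified and pooled comparisons disagree (Variant V wins within each traffic source; Variant L wins overall), so the answer turns on the causal role of traffic source.
Traffic source is recorded after the variant and is itself shifted by it — it sits on the causal path from variant to outcome. Conditioning on a mediator would strip out part of the effect we want; the pooled comparison gives the total causal effect.
Pooled: Variant L 31.8% vs Variant V 18.4%; Variant L is higher overall.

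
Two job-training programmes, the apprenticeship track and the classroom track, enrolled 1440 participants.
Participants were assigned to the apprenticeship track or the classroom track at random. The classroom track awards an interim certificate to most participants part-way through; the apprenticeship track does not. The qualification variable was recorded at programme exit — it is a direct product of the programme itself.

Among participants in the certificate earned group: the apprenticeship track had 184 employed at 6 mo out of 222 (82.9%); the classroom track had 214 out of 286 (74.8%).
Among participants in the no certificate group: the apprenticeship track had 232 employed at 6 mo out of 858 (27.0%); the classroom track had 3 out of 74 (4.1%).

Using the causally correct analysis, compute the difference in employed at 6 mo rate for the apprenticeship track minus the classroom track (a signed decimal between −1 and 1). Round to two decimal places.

Qualification attained during the programme here is a post-treatment variable shaped by the programme; conditioning on it would introduce bias rather than remove it. The overall comparison is the causal one.
The causal difference is the pooled difference: 0.385 − 0.603 = -0.218.

-0.22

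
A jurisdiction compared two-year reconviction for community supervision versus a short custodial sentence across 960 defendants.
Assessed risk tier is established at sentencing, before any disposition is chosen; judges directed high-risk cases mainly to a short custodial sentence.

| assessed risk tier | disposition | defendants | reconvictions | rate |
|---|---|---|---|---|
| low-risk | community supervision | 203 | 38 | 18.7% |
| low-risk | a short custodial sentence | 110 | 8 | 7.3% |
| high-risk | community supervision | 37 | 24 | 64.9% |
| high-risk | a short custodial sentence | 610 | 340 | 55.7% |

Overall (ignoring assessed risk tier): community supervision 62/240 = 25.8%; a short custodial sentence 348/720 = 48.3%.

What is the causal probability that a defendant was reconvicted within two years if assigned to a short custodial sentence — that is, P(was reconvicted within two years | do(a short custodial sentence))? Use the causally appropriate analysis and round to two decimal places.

The assessed risk tier-specific comparison favours a short custodial sentence throughout, but the pooled figures favour community supervision. The question is whether to condition on assessed risk tier.
The imbalance in assessed risk tier arose from how defendants were allocated, not from anything the disposition did; and assessed risk tier independently affects the outcome. The pooled gap is confounded — condition on assessed risk tier.
Standardising a short custodial sentence to the population assessed risk tier mix: 0.326·8/110 + 0.674·340/610 = 0.399.

0.40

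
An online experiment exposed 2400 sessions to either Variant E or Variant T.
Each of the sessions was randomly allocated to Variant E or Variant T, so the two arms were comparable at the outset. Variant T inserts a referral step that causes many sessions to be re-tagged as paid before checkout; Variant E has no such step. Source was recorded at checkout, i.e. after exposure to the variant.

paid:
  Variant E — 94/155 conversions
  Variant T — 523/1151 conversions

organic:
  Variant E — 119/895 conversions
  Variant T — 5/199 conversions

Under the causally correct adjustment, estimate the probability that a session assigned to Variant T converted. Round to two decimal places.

0.39

Stratifying would compare variants among sessions the variants themselves sorted into traffic source groups — a form of selection on an intermediate. The unconditioned pooled rates give the total causal effect.
So P(outcome | do(Variant T)) is just the pooled rate for Variant T: 528/1350 = 0.391.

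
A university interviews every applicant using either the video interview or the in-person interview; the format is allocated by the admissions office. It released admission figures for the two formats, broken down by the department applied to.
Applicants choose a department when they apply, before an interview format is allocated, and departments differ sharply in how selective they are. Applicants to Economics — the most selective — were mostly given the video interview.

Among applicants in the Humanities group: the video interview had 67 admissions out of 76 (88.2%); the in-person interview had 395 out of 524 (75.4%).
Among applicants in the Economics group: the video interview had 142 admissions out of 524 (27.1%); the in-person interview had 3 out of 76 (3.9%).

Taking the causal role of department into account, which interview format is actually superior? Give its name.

Within every department level the video interview has the higher rate, yet pooled the in-person interview does — Simpson's reversal.
Nothing the interview format does changes department; the imbalance is an allocation artefact. With department also predicting the outcome, the pooled figure is confounded, and the within-stratum comparison is the causal one.
Within each level — Humanities: 88.2% vs 75.4%; Economics: 27.1% vs 3.9% — the video interview is higher every time.

the video interview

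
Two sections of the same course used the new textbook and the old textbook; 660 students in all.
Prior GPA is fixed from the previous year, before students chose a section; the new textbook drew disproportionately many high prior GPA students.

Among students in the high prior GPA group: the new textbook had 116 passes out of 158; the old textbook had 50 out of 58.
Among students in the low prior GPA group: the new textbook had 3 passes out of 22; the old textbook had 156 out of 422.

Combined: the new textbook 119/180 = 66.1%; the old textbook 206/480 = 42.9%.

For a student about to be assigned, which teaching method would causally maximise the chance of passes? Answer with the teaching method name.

the old textbook

Here prior GPA band is a common cause — it drives both which teaching method a case falls under and the outcome. The crude comparison mixes populations; the stratum-specific rates are the causally relevant ones.
Within each level — high prior GPA: 73.4% vs 86.2%; low prior GPA: 13.6% vs 37.0% — the old textbook is higher every time.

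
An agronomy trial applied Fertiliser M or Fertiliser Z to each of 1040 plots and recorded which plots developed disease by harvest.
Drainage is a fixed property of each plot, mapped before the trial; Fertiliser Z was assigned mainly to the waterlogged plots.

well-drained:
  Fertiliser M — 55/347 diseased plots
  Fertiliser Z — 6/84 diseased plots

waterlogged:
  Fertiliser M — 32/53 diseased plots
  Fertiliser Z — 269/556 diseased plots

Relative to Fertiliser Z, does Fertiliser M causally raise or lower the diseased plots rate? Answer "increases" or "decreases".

increases

The field drainage-specific comparison favours Fertiliser Z throughout, but the pooled figures favour Fertiliser M. The question is whether to condition on field drainage.
Nothing the fertiliser does changes field drainage; the imbalance is an allocation artefact. With field drainage also predicting the outcome, the pooled figure is confounded, and the within-stratum comparison is the causal one.
Within each level — well-drained: 15.9% vs 7.1%; waterlogged: 60.4% vs 48.4% — Fertiliser Z is lower every time.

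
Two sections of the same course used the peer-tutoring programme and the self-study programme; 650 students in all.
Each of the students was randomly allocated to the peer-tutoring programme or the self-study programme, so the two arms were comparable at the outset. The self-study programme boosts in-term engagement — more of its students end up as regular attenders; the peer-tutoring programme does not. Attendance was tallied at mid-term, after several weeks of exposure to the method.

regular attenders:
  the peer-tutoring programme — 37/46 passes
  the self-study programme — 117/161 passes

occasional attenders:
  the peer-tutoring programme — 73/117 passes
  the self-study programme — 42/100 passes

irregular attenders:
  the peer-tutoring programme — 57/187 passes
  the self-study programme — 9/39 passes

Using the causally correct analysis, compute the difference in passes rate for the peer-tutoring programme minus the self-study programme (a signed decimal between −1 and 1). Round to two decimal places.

Stratifying would compare teaching methods among students the teaching methods themselves sorted into mid-term attendance groups — a form of selection on an intermediate. The unconditioned pooled rates give the total causal effect.
The causal difference is the pooled difference: 0.477 − 0.560 = -0.083.

-0.08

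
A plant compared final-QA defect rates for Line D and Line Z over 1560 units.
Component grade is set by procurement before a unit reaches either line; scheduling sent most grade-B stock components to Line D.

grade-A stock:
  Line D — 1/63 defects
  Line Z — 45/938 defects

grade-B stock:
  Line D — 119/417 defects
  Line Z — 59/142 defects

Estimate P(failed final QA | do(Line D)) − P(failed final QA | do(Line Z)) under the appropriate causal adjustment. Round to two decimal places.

The stratified and pooled comparisons disagree (Line D wins within each component grade; Line Z wins overall), so the answer turns on the causal role of component grade.
Component grade is set before the line has any effect — it is not caused by the line — and it independently drives the outcome. That makes it a confounder, so the causal comparison is within component grade levels.
Adjusting over the population distribution of component grade: 0.642·(0.016−0.048) + 0.358·(0.285−0.415) = -0.067.

-0.07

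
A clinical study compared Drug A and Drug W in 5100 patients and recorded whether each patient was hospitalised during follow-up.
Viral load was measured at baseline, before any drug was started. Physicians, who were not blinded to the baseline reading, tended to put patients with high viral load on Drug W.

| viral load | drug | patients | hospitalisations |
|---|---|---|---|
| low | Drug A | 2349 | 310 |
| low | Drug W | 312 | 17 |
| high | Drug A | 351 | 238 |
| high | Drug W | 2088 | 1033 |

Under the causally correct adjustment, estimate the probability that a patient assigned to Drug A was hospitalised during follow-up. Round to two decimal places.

0.39

The stratified and pooled comparisons disagree (Drug W wins within each viral load; Drug A wins overall), so the answer turns on the causal role of viral load.
Here viral load is a common cause — it drives both which drug a case falls under and the outcome. The crude comparison mixes populations; the stratum-specific rates are the causally relevant ones.
Standardising Drug A to the population viral load mix: 0.522·310/2349 + 0.478·238/351 = 0.393.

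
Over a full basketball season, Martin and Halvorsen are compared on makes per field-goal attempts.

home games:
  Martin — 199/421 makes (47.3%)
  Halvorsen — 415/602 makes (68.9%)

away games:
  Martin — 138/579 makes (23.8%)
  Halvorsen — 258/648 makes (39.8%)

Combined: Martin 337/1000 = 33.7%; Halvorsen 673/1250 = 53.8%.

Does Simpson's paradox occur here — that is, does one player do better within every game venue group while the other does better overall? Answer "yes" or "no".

Within each game venue level (home games 47.3% vs 68.9%; away games 23.8% vs 39.8%), Halvorsen has the higher rate every time. Pooled: 33.7% vs 53.8% — Halvorsen has the higher rate overall. They agree.

no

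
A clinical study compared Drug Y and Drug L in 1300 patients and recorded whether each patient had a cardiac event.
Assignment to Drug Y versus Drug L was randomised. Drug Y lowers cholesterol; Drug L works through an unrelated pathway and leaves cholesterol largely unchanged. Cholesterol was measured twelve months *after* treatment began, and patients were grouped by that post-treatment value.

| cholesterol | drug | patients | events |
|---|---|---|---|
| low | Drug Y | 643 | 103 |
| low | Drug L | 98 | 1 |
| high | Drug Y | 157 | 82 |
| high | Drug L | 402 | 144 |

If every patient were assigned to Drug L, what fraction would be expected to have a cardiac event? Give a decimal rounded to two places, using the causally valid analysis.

0.29

The distribution of cholesterol is itself part of what the drug does — it is an intermediate outcome. Holding it fixed would remove that part of the effect; the total effect is the pooled difference.
So P(outcome | do(Drug L)) is just the pooled rate for Drug L: 145/500 = 0.290.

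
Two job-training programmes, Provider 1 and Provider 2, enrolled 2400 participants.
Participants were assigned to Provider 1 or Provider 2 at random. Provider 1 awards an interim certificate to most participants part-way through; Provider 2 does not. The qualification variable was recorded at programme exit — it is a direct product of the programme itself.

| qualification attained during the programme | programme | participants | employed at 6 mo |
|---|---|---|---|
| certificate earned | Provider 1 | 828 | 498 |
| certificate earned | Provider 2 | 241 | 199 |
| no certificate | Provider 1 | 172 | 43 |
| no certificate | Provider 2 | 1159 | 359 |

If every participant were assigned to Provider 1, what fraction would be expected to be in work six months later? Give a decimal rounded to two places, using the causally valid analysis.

0.54

Qualification attained during the programme is recorded after the programme and is itself shifted by it — it sits on the causal path from programme to outcome. Conditioning on a mediator would strip out part of the effect we want; the pooled comparison gives the total causal effect.
So P(outcome | do(Provider 1)) is just the pooled rate for Provider 1: 541/1000 = 0.541.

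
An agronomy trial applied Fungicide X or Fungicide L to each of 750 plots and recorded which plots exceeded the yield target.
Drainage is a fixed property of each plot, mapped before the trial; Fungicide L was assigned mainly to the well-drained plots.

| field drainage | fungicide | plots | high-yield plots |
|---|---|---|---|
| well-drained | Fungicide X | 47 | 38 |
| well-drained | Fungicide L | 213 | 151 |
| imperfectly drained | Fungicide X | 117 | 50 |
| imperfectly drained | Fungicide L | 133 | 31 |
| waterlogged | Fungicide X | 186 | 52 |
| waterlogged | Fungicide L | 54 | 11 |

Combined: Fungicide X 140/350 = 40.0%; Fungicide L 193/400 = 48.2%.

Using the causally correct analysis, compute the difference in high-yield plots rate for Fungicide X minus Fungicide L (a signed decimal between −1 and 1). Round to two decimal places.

The stratified and pooled comparisons disagree (Fungicide X wins within each field drainage; Fungicide L wins overall), so the answer turns on the causal role of field drainage.
Field drainage differs across fungicides for reasons unrelated to any effect of the fungicide itself, and it separately predicts the outcome — a classic confounder. We must compare within field drainage levels.
Adjusting over the population distribution of field drainage: 0.347·(0.809−0.709) + 0.333·(0.427−0.233) + 0.320·(0.280−0.204) = +0.124.

+0.12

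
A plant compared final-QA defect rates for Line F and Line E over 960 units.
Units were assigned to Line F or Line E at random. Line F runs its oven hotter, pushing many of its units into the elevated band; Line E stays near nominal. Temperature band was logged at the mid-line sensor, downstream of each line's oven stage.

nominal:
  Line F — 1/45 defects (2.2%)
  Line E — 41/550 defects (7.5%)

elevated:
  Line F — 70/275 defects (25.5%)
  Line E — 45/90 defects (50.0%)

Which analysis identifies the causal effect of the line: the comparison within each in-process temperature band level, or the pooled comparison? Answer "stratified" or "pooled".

The in-process temperature band-specific comparison favours Line F throughout, but the pooled figures favour Line E. The question is whether to condition on in-process temperature band.
In-process temperature band is recorded after the line and is itself shifted by it — it sits on the causal path from line to outcome. Conditioning on a mediator would strip out part of the effect we want; the pooled comparison gives the total causal effect.
Pooled: Line F 22.2% vs Line E 13.4%; Line E is lower overall.

pooled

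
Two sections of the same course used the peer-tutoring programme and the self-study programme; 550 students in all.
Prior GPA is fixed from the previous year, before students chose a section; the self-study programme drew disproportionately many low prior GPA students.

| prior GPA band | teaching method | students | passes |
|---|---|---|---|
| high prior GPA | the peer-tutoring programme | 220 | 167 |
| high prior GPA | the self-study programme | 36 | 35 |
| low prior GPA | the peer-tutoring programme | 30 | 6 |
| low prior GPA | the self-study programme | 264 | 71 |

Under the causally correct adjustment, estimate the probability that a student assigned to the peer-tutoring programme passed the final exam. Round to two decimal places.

0.46

Here prior GPA band is a common cause — it drives both which teaching method a case falls under and the outcome. The crude comparison mixes populations; the stratum-specific rates are the causally relevant ones.
Standardising the peer-tutoring programme to the population prior GPA band mix: 0.465·167/220 + 0.535·6/30 = 0.460.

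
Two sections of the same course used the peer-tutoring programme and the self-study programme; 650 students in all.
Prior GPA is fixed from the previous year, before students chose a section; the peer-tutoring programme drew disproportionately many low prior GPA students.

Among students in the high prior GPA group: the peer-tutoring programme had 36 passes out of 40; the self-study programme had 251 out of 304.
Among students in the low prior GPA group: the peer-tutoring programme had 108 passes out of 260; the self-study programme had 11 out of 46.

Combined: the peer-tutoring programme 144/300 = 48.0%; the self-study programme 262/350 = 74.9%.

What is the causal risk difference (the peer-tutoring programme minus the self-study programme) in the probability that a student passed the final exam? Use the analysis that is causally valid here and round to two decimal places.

Within every prior GPA band level the peer-tutoring programme has the higher rate, yet pooled the self-study programme does — Simpson's reversal.
Prior GPA band is set before the teaching method has any effect — it is not caused by the teaching method — and it independently drives the outcome. That makes it a confounder, so the causal comparison is within prior GPA band levels.
Adjusting over the population distribution of prior GPA band: 0.529·(0.900−0.826) + 0.471·(0.415−0.239) = +0.122.

+0.12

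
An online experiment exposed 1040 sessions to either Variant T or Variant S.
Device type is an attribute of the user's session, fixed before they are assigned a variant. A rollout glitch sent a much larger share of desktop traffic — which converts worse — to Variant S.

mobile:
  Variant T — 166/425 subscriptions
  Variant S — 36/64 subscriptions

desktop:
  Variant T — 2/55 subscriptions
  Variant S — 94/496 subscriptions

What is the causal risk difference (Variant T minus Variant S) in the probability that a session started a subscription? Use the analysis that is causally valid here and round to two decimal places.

-0.16

Within every device type level Variant S has the higher rate, yet pooled Variant T does — Simpson's reversal.
The imbalance in device type arose from how sessions were allocated, not from anything the variant did; and device type independently affects the outcome. The pooled gap is confounded — condition on device type.
Adjusting over the population distribution of device type: 0.470·(0.391−0.562) + 0.530·(0.036−0.190) = -0.162.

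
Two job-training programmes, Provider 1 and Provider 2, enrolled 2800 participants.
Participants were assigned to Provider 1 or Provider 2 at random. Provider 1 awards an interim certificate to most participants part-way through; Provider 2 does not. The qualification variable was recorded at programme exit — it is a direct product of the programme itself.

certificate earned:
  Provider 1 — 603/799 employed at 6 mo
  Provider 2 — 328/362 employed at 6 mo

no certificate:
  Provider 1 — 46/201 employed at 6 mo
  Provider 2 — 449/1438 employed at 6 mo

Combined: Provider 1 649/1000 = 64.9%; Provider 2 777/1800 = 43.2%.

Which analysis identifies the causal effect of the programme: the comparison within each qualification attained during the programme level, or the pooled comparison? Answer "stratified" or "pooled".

pooled

Provider 2 is higher inside every qualification attained during the programme stratum but Provider 1 is higher in aggregate. Whether to stratify depends on how qualification attained during the programme relates to the programme.
Qualification attained during the programme here is a post-treatment variable shaped by the programme; conditioning on it would introduce bias rather than remove it. The overall comparison is the causal one.
Pooled: Provider 1 64.9% vs Provider 2 43.2%; Provider 1 is higher overall.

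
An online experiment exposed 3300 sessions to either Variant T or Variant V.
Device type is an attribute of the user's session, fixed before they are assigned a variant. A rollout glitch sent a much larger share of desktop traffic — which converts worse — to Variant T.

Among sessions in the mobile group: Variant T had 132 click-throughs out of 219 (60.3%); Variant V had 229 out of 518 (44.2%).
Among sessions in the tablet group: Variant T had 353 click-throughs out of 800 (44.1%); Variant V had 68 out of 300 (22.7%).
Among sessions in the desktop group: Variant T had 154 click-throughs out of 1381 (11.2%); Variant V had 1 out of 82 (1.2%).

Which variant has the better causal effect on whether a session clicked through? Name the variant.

Variant T

Here device type is a common cause — it drives both which variant a case falls under and the outcome. The crude comparison mixes populations; the stratum-specific rates are the causally relevant ones.
Within each level — mobile: 60.3% vs 44.2%; tablet: 44.1% vs 22.7%; desktop: 11.2% vs 1.2% — Variant T is higher every time.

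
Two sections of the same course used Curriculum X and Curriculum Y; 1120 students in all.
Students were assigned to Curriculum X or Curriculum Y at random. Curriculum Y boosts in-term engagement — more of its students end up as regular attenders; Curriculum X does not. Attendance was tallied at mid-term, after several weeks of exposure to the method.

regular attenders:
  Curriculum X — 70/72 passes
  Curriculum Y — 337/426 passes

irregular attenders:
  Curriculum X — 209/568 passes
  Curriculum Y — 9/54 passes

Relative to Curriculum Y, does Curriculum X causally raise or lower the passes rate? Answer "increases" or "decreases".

The stratified and pooled comparisons disagree (Curriculum X wins within each mid-term attendance; Curriculum Y wins overall), so the answer turns on the causal role of mid-term attendance.
Stratifying would compare teaching methods among students the teaching methods themselves sorted into mid-term attendance groups — a form of selection on an intermediate. The unconditioned pooled rates give the total causal effect.
Pooled: Curriculum X 43.6% vs Curriculum Y 72.1%; Curriculum Y is higher overall.

decreases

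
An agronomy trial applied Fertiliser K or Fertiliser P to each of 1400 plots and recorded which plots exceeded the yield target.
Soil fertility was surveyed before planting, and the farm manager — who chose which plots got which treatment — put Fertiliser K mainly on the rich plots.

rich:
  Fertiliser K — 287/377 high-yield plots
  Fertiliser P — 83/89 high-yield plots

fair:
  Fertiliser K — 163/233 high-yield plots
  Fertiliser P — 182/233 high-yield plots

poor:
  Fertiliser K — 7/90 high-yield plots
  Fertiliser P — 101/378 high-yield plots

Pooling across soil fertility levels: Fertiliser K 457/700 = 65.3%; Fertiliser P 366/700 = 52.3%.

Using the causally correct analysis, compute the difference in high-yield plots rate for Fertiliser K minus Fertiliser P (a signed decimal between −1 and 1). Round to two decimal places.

Fertiliser P is higher inside every soil fertility stratum but Fertiliser K is higher in aggregate. Whether to stratify depends on how soil fertility relates to the fertiliser.
Soil fertility satisfies the back-door criterion: it is not a descendant of the fertiliser, and it blocks the spurious path from fertiliser to outcome. Adjusting for it (i.e., using the within-soil fertility rates) gives the causal effect.
Adjusting over the population distribution of soil fertility: 0.333·(0.761−0.933) + 0.333·(0.700−0.781) + 0.334·(0.078−0.267) = -0.147.

-0.15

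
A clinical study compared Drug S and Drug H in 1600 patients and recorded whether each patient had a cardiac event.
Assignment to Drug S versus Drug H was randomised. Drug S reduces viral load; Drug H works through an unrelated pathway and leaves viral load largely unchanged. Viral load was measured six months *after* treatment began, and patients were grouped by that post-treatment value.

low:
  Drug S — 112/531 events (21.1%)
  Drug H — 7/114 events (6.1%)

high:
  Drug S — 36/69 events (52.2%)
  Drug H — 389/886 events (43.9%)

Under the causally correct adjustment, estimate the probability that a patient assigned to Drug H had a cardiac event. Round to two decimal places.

The viral load-specific comparison favours Drug H throughout, but the pooled figures favour Drug S. The question is whether to condition on viral load.
Viral load lies on the pathway drug → viral load → outcome, so adjusting for it blocks the indirect effect. For the total causal effect of drug, use the unadjusted pooled rates.
So P(outcome | do(Drug H)) is just the pooled rate for Drug H: 396/1000 = 0.396.

0.40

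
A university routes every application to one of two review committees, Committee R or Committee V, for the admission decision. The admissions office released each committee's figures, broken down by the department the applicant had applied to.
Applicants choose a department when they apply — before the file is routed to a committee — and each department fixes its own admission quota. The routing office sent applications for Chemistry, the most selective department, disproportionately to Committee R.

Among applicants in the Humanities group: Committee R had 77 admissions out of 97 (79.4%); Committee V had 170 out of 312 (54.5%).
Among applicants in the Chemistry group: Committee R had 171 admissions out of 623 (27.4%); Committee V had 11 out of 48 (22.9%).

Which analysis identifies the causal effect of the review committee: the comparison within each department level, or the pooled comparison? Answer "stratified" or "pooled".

The department-specific comparison favours Committee R throughout, but the pooled figures favour Committee V. The question is whether to condition on department.
The imbalance in department arose from how applicants were allocated, not from anything the review committee did; and department independently affects the outcome. The pooled gap is confounded — condition on department.
Within each level — Humanities: 79.4% vs 54.5%; Chemistry: 27.4% vs 22.9% — Committee R is higher every time.

stratified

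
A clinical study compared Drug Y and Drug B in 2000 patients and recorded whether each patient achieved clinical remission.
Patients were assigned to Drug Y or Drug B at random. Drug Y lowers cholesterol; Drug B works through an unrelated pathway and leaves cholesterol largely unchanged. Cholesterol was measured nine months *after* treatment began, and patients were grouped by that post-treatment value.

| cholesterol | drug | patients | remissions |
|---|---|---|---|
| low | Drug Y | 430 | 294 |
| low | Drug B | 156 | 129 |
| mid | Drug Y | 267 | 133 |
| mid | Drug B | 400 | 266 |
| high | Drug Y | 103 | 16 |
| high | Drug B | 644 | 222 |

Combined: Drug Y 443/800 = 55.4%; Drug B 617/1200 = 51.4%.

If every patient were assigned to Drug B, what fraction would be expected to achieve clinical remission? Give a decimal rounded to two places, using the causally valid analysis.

0.51

Cholesterol is downstream of the drug. One should not condition on a consequence of treatment, so the overall rates are the right comparison.
So P(outcome | do(Drug B)) is just the pooled rate for Drug B: 617/1200 = 0.514.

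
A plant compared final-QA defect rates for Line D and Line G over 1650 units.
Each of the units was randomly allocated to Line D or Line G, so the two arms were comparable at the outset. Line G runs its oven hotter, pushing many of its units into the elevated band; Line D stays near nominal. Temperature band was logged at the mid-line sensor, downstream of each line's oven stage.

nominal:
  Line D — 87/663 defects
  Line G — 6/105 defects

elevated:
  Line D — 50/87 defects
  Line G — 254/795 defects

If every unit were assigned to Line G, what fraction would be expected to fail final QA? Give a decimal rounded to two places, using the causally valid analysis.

0.29

Within every in-process temperature band level Line G has the lower rate, yet pooled Line D does — Simpson's reversal.
The distribution of in-process temperature band is itself part of what the line does — it is an intermediate outcome. Holding it fixed would remove that part of the effect; the total effect is the pooled difference.
So P(outcome | do(Line G)) is just the pooled rate for Line G: 260/900 = 0.289.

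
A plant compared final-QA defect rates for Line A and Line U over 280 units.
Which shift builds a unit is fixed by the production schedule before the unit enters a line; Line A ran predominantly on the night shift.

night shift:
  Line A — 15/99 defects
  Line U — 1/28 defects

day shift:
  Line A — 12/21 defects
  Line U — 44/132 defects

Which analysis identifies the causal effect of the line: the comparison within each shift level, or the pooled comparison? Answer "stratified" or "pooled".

The shift-specific comparison favours Line U throughout, but the pooled figures favour Line A. The question is whether to condition on shift.
Shift is set before the line has any effect — it is not caused by the line — and it independently drives the outcome. That makes it a confounder, so the causal comparison is within shift levels.
Within each level — night shift: 15.2% vs 3.6%; day shift: 57.1% vs 33.3% — Line U is lower every time.

stratified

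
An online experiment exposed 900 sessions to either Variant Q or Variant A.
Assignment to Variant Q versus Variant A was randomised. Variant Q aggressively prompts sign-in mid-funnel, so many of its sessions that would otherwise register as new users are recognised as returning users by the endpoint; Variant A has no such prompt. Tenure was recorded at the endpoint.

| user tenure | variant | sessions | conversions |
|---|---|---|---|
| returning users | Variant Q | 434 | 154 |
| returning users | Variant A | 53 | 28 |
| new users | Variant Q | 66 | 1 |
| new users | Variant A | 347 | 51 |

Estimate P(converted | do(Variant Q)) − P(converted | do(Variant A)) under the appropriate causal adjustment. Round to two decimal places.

User tenure lies on the pathway variant → user tenure → outcome, so adjusting for it blocks the indirect effect. For the total causal effect of variant, use the unadjusted pooled rates.
The causal difference is the pooled difference: 0.310 − 0.198 = +0.113.

+0.11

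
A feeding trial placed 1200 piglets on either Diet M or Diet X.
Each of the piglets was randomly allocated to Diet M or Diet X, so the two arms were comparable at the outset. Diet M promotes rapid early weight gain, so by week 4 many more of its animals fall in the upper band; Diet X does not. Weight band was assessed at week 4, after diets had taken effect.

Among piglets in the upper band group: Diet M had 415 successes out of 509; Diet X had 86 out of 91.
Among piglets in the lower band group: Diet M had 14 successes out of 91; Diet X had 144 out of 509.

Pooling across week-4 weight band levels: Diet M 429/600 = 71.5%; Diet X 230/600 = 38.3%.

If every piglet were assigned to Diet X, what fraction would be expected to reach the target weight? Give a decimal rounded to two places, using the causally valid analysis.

0.38

Stratifying would compare diets among piglets the diets themselves sorted into week-4 weight band groups — a form of selection on an intermediate. The unconditioned pooled rates give the total causal effect.
So P(outcome | do(Diet X)) is just the pooled rate for Diet X: 230/600 = 0.383.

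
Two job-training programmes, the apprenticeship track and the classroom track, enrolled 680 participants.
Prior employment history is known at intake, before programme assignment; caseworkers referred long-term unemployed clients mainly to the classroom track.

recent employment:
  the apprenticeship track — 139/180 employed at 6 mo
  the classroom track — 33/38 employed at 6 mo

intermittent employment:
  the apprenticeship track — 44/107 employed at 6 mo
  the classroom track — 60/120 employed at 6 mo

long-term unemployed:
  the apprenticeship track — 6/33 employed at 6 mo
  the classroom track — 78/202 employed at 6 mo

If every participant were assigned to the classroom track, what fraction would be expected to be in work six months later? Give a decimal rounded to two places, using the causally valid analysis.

0.58

Within every prior employment history level the classroom track has the higher rate, yet pooled the apprenticeship track does — Simpson's reversal.
Prior employment history is set before the programme has any effect — it is not caused by the programme — and it independently drives the outcome. That makes it a confounder, so the causal comparison is within prior employment history levels.
Standardising the classroom track to the population prior employment history mix: 0.321·33/38 + 0.334·60/120 + 0.346·78/202 = 0.579.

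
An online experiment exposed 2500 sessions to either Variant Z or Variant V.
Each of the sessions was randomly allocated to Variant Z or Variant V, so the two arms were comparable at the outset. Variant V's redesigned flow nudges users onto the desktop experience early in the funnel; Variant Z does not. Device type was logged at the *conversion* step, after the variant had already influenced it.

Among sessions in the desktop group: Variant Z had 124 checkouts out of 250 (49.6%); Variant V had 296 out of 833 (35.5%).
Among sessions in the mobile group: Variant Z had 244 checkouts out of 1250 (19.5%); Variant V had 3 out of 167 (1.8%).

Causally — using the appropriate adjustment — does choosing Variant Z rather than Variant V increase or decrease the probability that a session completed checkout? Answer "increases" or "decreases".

The stratified and pooled comparisons disagree (Variant Z wins within each device type; Variant V wins overall), so the answer turns on the causal role of device type.
Stratifying would compare variants among sessions the variants themselves sorted into device type groups — a form of selection on an intermediate. The unconditioned pooled rates give the total causal effect.
Pooled: Variant Z 24.5% vs Variant V 29.9%; Variant V is higher overall.

decreases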